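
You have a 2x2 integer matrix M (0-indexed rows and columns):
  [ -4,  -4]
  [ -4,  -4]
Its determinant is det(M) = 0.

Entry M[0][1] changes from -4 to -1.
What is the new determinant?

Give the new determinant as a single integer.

det is linear in row 0: changing M[0][1] by delta changes det by delta * cofactor(0,1).
Cofactor C_01 = (-1)^(0+1) * minor(0,1) = 4
Entry delta = -1 - -4 = 3
Det delta = 3 * 4 = 12
New det = 0 + 12 = 12

Answer: 12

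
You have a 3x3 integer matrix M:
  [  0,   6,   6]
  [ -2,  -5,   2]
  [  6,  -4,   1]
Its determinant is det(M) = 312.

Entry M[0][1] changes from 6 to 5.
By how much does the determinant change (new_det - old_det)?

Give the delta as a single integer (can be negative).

Cofactor C_01 = 14
Entry delta = 5 - 6 = -1
Det delta = entry_delta * cofactor = -1 * 14 = -14

Answer: -14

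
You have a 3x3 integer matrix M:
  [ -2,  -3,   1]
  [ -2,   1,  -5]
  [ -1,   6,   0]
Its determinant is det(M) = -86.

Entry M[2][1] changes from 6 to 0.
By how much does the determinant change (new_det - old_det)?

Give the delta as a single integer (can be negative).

Cofactor C_21 = -12
Entry delta = 0 - 6 = -6
Det delta = entry_delta * cofactor = -6 * -12 = 72

Answer: 72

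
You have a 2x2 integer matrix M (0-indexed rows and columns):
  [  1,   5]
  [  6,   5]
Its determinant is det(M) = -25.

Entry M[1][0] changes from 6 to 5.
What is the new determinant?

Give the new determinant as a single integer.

det is linear in row 1: changing M[1][0] by delta changes det by delta * cofactor(1,0).
Cofactor C_10 = (-1)^(1+0) * minor(1,0) = -5
Entry delta = 5 - 6 = -1
Det delta = -1 * -5 = 5
New det = -25 + 5 = -20

Answer: -20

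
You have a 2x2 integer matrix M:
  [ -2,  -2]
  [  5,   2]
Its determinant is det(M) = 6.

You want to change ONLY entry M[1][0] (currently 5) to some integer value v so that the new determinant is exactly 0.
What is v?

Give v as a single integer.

Answer: 2

Derivation:
det is linear in entry M[1][0]: det = old_det + (v - 5) * C_10
Cofactor C_10 = 2
Want det = 0: 6 + (v - 5) * 2 = 0
  (v - 5) = -6 / 2 = -3
  v = 5 + (-3) = 2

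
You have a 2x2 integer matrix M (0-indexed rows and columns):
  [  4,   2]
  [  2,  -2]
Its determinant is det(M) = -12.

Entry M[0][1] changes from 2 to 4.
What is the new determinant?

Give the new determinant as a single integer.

Answer: -16

Derivation:
det is linear in row 0: changing M[0][1] by delta changes det by delta * cofactor(0,1).
Cofactor C_01 = (-1)^(0+1) * minor(0,1) = -2
Entry delta = 4 - 2 = 2
Det delta = 2 * -2 = -4
New det = -12 + -4 = -16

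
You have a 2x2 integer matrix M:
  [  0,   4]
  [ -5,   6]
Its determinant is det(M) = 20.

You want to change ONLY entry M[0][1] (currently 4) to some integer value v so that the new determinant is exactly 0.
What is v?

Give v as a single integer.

Answer: 0

Derivation:
det is linear in entry M[0][1]: det = old_det + (v - 4) * C_01
Cofactor C_01 = 5
Want det = 0: 20 + (v - 4) * 5 = 0
  (v - 4) = -20 / 5 = -4
  v = 4 + (-4) = 0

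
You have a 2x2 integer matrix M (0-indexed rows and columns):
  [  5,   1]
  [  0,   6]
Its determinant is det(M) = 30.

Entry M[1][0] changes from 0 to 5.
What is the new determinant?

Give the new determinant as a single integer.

Answer: 25

Derivation:
det is linear in row 1: changing M[1][0] by delta changes det by delta * cofactor(1,0).
Cofactor C_10 = (-1)^(1+0) * minor(1,0) = -1
Entry delta = 5 - 0 = 5
Det delta = 5 * -1 = -5
New det = 30 + -5 = 25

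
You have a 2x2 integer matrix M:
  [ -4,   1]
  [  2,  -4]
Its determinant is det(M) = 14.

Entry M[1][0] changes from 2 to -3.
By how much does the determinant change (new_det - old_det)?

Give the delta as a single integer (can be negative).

Answer: 5

Derivation:
Cofactor C_10 = -1
Entry delta = -3 - 2 = -5
Det delta = entry_delta * cofactor = -5 * -1 = 5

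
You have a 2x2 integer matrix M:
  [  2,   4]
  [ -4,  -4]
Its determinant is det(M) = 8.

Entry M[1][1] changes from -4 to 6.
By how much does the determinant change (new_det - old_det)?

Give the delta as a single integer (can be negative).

Answer: 20

Derivation:
Cofactor C_11 = 2
Entry delta = 6 - -4 = 10
Det delta = entry_delta * cofactor = 10 * 2 = 20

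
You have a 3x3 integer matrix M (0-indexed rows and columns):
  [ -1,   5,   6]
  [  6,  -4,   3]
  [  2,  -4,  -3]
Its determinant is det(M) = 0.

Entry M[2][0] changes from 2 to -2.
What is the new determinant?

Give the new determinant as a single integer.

det is linear in row 2: changing M[2][0] by delta changes det by delta * cofactor(2,0).
Cofactor C_20 = (-1)^(2+0) * minor(2,0) = 39
Entry delta = -2 - 2 = -4
Det delta = -4 * 39 = -156
New det = 0 + -156 = -156

Answer: -156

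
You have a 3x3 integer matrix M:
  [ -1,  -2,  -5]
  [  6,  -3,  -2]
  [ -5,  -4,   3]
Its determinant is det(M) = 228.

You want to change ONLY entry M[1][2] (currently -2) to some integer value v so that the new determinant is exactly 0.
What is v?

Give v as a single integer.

Answer: -40

Derivation:
det is linear in entry M[1][2]: det = old_det + (v - -2) * C_12
Cofactor C_12 = 6
Want det = 0: 228 + (v - -2) * 6 = 0
  (v - -2) = -228 / 6 = -38
  v = -2 + (-38) = -40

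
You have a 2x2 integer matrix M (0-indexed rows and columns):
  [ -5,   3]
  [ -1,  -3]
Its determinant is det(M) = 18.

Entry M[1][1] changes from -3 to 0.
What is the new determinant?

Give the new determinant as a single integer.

Answer: 3

Derivation:
det is linear in row 1: changing M[1][1] by delta changes det by delta * cofactor(1,1).
Cofactor C_11 = (-1)^(1+1) * minor(1,1) = -5
Entry delta = 0 - -3 = 3
Det delta = 3 * -5 = -15
New det = 18 + -15 = 3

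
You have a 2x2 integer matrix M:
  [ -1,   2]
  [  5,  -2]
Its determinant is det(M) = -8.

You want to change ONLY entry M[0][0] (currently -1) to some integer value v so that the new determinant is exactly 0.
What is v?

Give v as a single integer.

Answer: -5

Derivation:
det is linear in entry M[0][0]: det = old_det + (v - -1) * C_00
Cofactor C_00 = -2
Want det = 0: -8 + (v - -1) * -2 = 0
  (v - -1) = 8 / -2 = -4
  v = -1 + (-4) = -5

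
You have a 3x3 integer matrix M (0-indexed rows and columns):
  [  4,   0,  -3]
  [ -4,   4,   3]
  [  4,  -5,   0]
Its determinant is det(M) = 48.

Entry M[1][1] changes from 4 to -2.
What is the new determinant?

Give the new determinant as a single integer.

Answer: -24

Derivation:
det is linear in row 1: changing M[1][1] by delta changes det by delta * cofactor(1,1).
Cofactor C_11 = (-1)^(1+1) * minor(1,1) = 12
Entry delta = -2 - 4 = -6
Det delta = -6 * 12 = -72
New det = 48 + -72 = -24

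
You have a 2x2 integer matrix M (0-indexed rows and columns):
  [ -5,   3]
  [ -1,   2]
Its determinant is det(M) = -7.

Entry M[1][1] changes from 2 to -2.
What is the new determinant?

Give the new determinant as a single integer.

det is linear in row 1: changing M[1][1] by delta changes det by delta * cofactor(1,1).
Cofactor C_11 = (-1)^(1+1) * minor(1,1) = -5
Entry delta = -2 - 2 = -4
Det delta = -4 * -5 = 20
New det = -7 + 20 = 13

Answer: 13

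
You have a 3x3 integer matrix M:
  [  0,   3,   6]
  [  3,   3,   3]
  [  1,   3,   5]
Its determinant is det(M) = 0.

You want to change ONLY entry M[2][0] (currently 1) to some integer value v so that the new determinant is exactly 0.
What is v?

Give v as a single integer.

Answer: 1

Derivation:
det is linear in entry M[2][0]: det = old_det + (v - 1) * C_20
Cofactor C_20 = -9
Want det = 0: 0 + (v - 1) * -9 = 0
  (v - 1) = 0 / -9 = 0
  v = 1 + (0) = 1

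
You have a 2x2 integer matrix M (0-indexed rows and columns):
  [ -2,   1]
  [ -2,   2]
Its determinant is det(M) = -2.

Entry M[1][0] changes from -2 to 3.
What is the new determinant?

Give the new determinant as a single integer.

det is linear in row 1: changing M[1][0] by delta changes det by delta * cofactor(1,0).
Cofactor C_10 = (-1)^(1+0) * minor(1,0) = -1
Entry delta = 3 - -2 = 5
Det delta = 5 * -1 = -5
New det = -2 + -5 = -7

Answer: -7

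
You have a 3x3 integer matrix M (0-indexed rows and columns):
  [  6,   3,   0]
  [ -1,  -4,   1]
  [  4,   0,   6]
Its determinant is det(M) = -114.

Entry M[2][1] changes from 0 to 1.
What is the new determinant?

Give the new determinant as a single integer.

det is linear in row 2: changing M[2][1] by delta changes det by delta * cofactor(2,1).
Cofactor C_21 = (-1)^(2+1) * minor(2,1) = -6
Entry delta = 1 - 0 = 1
Det delta = 1 * -6 = -6
New det = -114 + -6 = -120

Answer: -120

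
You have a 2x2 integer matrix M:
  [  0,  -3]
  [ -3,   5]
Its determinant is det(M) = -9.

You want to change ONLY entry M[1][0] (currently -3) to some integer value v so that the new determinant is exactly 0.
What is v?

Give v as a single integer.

Answer: 0

Derivation:
det is linear in entry M[1][0]: det = old_det + (v - -3) * C_10
Cofactor C_10 = 3
Want det = 0: -9 + (v - -3) * 3 = 0
  (v - -3) = 9 / 3 = 3
  v = -3 + (3) = 0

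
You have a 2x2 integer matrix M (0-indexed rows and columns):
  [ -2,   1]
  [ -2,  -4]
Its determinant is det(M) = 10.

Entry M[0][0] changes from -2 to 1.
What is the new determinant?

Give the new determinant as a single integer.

det is linear in row 0: changing M[0][0] by delta changes det by delta * cofactor(0,0).
Cofactor C_00 = (-1)^(0+0) * minor(0,0) = -4
Entry delta = 1 - -2 = 3
Det delta = 3 * -4 = -12
New det = 10 + -12 = -2

Answer: -2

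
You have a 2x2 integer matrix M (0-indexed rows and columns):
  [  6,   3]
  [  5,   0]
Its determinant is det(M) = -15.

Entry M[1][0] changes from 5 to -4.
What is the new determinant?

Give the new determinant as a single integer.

Answer: 12

Derivation:
det is linear in row 1: changing M[1][0] by delta changes det by delta * cofactor(1,0).
Cofactor C_10 = (-1)^(1+0) * minor(1,0) = -3
Entry delta = -4 - 5 = -9
Det delta = -9 * -3 = 27
New det = -15 + 27 = 12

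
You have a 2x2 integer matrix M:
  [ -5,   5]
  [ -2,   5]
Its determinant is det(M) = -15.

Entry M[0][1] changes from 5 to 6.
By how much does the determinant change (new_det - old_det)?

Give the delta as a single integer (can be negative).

Answer: 2

Derivation:
Cofactor C_01 = 2
Entry delta = 6 - 5 = 1
Det delta = entry_delta * cofactor = 1 * 2 = 2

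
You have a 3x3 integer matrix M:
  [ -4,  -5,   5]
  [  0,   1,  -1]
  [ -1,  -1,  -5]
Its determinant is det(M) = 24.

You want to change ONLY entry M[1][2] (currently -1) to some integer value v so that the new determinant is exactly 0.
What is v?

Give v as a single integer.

Answer: -25

Derivation:
det is linear in entry M[1][2]: det = old_det + (v - -1) * C_12
Cofactor C_12 = 1
Want det = 0: 24 + (v - -1) * 1 = 0
  (v - -1) = -24 / 1 = -24
  v = -1 + (-24) = -25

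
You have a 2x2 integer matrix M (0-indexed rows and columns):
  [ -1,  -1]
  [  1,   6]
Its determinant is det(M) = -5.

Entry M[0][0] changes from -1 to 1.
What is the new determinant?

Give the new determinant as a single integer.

Answer: 7

Derivation:
det is linear in row 0: changing M[0][0] by delta changes det by delta * cofactor(0,0).
Cofactor C_00 = (-1)^(0+0) * minor(0,0) = 6
Entry delta = 1 - -1 = 2
Det delta = 2 * 6 = 12
New det = -5 + 12 = 7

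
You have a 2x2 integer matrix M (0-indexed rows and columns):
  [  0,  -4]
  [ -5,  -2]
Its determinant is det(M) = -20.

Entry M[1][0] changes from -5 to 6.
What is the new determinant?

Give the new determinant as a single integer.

Answer: 24

Derivation:
det is linear in row 1: changing M[1][0] by delta changes det by delta * cofactor(1,0).
Cofactor C_10 = (-1)^(1+0) * minor(1,0) = 4
Entry delta = 6 - -5 = 11
Det delta = 11 * 4 = 44
New det = -20 + 44 = 24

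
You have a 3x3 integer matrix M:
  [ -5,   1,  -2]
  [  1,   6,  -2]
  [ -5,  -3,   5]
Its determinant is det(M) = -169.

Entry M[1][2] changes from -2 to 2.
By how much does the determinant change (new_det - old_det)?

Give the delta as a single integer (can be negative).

Answer: -80

Derivation:
Cofactor C_12 = -20
Entry delta = 2 - -2 = 4
Det delta = entry_delta * cofactor = 4 * -20 = -80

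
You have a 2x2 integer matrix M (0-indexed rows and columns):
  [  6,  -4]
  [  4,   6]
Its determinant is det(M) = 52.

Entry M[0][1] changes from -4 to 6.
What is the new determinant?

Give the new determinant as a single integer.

Answer: 12

Derivation:
det is linear in row 0: changing M[0][1] by delta changes det by delta * cofactor(0,1).
Cofactor C_01 = (-1)^(0+1) * minor(0,1) = -4
Entry delta = 6 - -4 = 10
Det delta = 10 * -4 = -40
New det = 52 + -40 = 12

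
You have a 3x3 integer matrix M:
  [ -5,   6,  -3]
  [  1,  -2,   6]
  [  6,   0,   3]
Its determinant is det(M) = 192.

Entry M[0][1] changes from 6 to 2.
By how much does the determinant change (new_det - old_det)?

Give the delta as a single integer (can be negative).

Answer: -132

Derivation:
Cofactor C_01 = 33
Entry delta = 2 - 6 = -4
Det delta = entry_delta * cofactor = -4 * 33 = -132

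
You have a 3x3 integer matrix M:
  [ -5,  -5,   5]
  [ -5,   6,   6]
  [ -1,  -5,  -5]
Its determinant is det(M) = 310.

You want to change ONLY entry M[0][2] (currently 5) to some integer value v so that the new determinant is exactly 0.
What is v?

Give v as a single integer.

Answer: -5

Derivation:
det is linear in entry M[0][2]: det = old_det + (v - 5) * C_02
Cofactor C_02 = 31
Want det = 0: 310 + (v - 5) * 31 = 0
  (v - 5) = -310 / 31 = -10
  v = 5 + (-10) = -5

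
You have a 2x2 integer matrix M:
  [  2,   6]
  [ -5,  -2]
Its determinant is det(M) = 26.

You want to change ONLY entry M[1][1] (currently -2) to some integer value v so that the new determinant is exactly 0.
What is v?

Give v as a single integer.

Answer: -15

Derivation:
det is linear in entry M[1][1]: det = old_det + (v - -2) * C_11
Cofactor C_11 = 2
Want det = 0: 26 + (v - -2) * 2 = 0
  (v - -2) = -26 / 2 = -13
  v = -2 + (-13) = -15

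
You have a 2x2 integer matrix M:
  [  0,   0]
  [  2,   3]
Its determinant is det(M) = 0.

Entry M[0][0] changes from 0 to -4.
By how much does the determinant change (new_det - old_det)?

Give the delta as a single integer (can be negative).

Cofactor C_00 = 3
Entry delta = -4 - 0 = -4
Det delta = entry_delta * cofactor = -4 * 3 = -12

Answer: -12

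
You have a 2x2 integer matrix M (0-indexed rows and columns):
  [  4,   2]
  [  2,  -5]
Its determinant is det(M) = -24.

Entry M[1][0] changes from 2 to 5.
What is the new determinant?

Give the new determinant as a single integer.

Answer: -30

Derivation:
det is linear in row 1: changing M[1][0] by delta changes det by delta * cofactor(1,0).
Cofactor C_10 = (-1)^(1+0) * minor(1,0) = -2
Entry delta = 5 - 2 = 3
Det delta = 3 * -2 = -6
New det = -24 + -6 = -30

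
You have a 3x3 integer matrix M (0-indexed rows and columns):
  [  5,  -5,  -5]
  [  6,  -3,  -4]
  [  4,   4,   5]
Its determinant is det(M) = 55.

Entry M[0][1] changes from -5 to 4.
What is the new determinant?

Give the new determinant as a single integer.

det is linear in row 0: changing M[0][1] by delta changes det by delta * cofactor(0,1).
Cofactor C_01 = (-1)^(0+1) * minor(0,1) = -46
Entry delta = 4 - -5 = 9
Det delta = 9 * -46 = -414
New det = 55 + -414 = -359

Answer: -359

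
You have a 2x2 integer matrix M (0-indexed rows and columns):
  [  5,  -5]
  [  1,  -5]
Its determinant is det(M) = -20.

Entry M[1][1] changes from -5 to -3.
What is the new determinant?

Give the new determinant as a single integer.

det is linear in row 1: changing M[1][1] by delta changes det by delta * cofactor(1,1).
Cofactor C_11 = (-1)^(1+1) * minor(1,1) = 5
Entry delta = -3 - -5 = 2
Det delta = 2 * 5 = 10
New det = -20 + 10 = -10

Answer: -10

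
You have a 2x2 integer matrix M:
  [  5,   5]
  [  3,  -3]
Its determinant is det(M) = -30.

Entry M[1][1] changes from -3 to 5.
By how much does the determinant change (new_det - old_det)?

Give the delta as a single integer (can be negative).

Cofactor C_11 = 5
Entry delta = 5 - -3 = 8
Det delta = entry_delta * cofactor = 8 * 5 = 40

Answer: 40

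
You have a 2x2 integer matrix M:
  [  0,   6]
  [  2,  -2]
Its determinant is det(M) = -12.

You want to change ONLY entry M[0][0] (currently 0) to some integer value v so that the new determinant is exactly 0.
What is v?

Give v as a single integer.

Answer: -6

Derivation:
det is linear in entry M[0][0]: det = old_det + (v - 0) * C_00
Cofactor C_00 = -2
Want det = 0: -12 + (v - 0) * -2 = 0
  (v - 0) = 12 / -2 = -6
  v = 0 + (-6) = -6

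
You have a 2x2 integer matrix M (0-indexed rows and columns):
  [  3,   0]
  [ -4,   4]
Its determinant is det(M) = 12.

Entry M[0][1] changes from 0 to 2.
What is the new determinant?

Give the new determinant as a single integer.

det is linear in row 0: changing M[0][1] by delta changes det by delta * cofactor(0,1).
Cofactor C_01 = (-1)^(0+1) * minor(0,1) = 4
Entry delta = 2 - 0 = 2
Det delta = 2 * 4 = 8
New det = 12 + 8 = 20

Answer: 20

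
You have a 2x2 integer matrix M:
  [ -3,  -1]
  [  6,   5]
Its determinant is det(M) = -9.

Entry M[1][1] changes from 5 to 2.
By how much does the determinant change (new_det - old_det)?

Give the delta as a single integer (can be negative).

Answer: 9

Derivation:
Cofactor C_11 = -3
Entry delta = 2 - 5 = -3
Det delta = entry_delta * cofactor = -3 * -3 = 9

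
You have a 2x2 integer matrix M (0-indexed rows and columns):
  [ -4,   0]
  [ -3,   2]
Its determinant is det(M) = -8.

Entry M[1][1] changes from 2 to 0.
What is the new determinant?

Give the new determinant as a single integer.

Answer: 0

Derivation:
det is linear in row 1: changing M[1][1] by delta changes det by delta * cofactor(1,1).
Cofactor C_11 = (-1)^(1+1) * minor(1,1) = -4
Entry delta = 0 - 2 = -2
Det delta = -2 * -4 = 8
New det = -8 + 8 = 0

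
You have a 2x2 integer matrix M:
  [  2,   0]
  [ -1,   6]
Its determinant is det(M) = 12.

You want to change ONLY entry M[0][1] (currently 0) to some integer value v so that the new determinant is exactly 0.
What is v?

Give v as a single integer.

Answer: -12

Derivation:
det is linear in entry M[0][1]: det = old_det + (v - 0) * C_01
Cofactor C_01 = 1
Want det = 0: 12 + (v - 0) * 1 = 0
  (v - 0) = -12 / 1 = -12
  v = 0 + (-12) = -12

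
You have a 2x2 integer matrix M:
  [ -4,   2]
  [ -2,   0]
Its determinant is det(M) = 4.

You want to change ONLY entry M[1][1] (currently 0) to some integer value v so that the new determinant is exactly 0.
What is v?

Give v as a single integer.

Answer: 1

Derivation:
det is linear in entry M[1][1]: det = old_det + (v - 0) * C_11
Cofactor C_11 = -4
Want det = 0: 4 + (v - 0) * -4 = 0
  (v - 0) = -4 / -4 = 1
  v = 0 + (1) = 1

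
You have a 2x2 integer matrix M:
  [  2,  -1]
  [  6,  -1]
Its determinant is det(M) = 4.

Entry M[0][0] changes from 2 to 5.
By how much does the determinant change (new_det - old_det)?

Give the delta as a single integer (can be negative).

Cofactor C_00 = -1
Entry delta = 5 - 2 = 3
Det delta = entry_delta * cofactor = 3 * -1 = -3

Answer: -3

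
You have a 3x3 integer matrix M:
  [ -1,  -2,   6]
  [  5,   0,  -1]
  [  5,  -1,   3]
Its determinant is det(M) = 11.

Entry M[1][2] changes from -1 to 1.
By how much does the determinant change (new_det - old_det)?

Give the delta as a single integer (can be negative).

Cofactor C_12 = -11
Entry delta = 1 - -1 = 2
Det delta = entry_delta * cofactor = 2 * -11 = -22

Answer: -22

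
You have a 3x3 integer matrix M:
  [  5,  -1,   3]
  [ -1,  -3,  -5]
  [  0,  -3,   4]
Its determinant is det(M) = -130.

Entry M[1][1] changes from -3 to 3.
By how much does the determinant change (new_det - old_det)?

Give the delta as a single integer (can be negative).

Cofactor C_11 = 20
Entry delta = 3 - -3 = 6
Det delta = entry_delta * cofactor = 6 * 20 = 120

Answer: 120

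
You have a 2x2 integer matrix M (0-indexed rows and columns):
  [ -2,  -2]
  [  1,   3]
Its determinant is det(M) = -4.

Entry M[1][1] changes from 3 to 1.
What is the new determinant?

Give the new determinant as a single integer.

det is linear in row 1: changing M[1][1] by delta changes det by delta * cofactor(1,1).
Cofactor C_11 = (-1)^(1+1) * minor(1,1) = -2
Entry delta = 1 - 3 = -2
Det delta = -2 * -2 = 4
New det = -4 + 4 = 0

Answer: 0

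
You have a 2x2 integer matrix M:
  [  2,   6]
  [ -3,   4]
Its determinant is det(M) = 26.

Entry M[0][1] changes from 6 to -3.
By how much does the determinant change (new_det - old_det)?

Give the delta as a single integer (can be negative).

Answer: -27

Derivation:
Cofactor C_01 = 3
Entry delta = -3 - 6 = -9
Det delta = entry_delta * cofactor = -9 * 3 = -27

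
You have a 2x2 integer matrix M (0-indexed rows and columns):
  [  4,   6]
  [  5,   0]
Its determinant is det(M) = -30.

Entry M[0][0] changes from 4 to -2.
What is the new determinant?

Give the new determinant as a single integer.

det is linear in row 0: changing M[0][0] by delta changes det by delta * cofactor(0,0).
Cofactor C_00 = (-1)^(0+0) * minor(0,0) = 0
Entry delta = -2 - 4 = -6
Det delta = -6 * 0 = 0
New det = -30 + 0 = -30

Answer: -30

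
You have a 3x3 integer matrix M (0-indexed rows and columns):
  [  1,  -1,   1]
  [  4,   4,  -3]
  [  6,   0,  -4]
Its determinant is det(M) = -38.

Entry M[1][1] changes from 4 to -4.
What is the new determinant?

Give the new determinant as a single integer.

Answer: 42

Derivation:
det is linear in row 1: changing M[1][1] by delta changes det by delta * cofactor(1,1).
Cofactor C_11 = (-1)^(1+1) * minor(1,1) = -10
Entry delta = -4 - 4 = -8
Det delta = -8 * -10 = 80
New det = -38 + 80 = 42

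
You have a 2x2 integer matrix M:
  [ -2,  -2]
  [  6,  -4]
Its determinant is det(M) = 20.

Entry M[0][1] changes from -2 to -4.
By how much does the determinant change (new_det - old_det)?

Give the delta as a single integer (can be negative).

Cofactor C_01 = -6
Entry delta = -4 - -2 = -2
Det delta = entry_delta * cofactor = -2 * -6 = 12

Answer: 12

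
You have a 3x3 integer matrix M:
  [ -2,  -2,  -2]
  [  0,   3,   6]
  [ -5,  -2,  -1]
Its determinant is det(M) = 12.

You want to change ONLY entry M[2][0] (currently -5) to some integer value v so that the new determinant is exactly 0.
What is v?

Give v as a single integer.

Answer: -3

Derivation:
det is linear in entry M[2][0]: det = old_det + (v - -5) * C_20
Cofactor C_20 = -6
Want det = 0: 12 + (v - -5) * -6 = 0
  (v - -5) = -12 / -6 = 2
  v = -5 + (2) = -3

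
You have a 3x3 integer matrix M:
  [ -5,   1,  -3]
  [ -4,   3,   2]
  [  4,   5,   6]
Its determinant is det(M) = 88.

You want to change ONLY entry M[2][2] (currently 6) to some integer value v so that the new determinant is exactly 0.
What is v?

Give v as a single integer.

det is linear in entry M[2][2]: det = old_det + (v - 6) * C_22
Cofactor C_22 = -11
Want det = 0: 88 + (v - 6) * -11 = 0
  (v - 6) = -88 / -11 = 8
  v = 6 + (8) = 14

Answer: 14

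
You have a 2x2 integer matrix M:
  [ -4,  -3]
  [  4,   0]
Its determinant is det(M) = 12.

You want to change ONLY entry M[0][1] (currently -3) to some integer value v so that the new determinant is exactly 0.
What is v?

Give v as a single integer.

det is linear in entry M[0][1]: det = old_det + (v - -3) * C_01
Cofactor C_01 = -4
Want det = 0: 12 + (v - -3) * -4 = 0
  (v - -3) = -12 / -4 = 3
  v = -3 + (3) = 0

Answer: 0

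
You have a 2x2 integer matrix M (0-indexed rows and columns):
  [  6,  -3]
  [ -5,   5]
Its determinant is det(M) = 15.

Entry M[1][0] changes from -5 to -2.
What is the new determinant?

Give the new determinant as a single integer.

Answer: 24

Derivation:
det is linear in row 1: changing M[1][0] by delta changes det by delta * cofactor(1,0).
Cofactor C_10 = (-1)^(1+0) * minor(1,0) = 3
Entry delta = -2 - -5 = 3
Det delta = 3 * 3 = 9
New det = 15 + 9 = 24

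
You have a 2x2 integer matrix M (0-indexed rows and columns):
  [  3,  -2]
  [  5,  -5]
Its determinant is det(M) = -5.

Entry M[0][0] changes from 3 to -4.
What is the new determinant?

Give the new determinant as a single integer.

Answer: 30

Derivation:
det is linear in row 0: changing M[0][0] by delta changes det by delta * cofactor(0,0).
Cofactor C_00 = (-1)^(0+0) * minor(0,0) = -5
Entry delta = -4 - 3 = -7
Det delta = -7 * -5 = 35
New det = -5 + 35 = 30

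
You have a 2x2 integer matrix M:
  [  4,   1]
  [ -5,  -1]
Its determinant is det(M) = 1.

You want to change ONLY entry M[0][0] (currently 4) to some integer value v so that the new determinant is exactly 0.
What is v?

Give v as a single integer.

det is linear in entry M[0][0]: det = old_det + (v - 4) * C_00
Cofactor C_00 = -1
Want det = 0: 1 + (v - 4) * -1 = 0
  (v - 4) = -1 / -1 = 1
  v = 4 + (1) = 5

Answer: 5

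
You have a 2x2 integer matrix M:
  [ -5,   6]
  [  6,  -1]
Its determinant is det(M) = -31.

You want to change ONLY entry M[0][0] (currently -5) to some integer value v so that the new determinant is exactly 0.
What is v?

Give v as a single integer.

Answer: -36

Derivation:
det is linear in entry M[0][0]: det = old_det + (v - -5) * C_00
Cofactor C_00 = -1
Want det = 0: -31 + (v - -5) * -1 = 0
  (v - -5) = 31 / -1 = -31
  v = -5 + (-31) = -36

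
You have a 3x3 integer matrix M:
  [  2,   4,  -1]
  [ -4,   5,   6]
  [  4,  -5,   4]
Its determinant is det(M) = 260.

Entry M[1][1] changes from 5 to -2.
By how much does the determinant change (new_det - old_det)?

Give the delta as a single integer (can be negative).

Answer: -84

Derivation:
Cofactor C_11 = 12
Entry delta = -2 - 5 = -7
Det delta = entry_delta * cofactor = -7 * 12 = -84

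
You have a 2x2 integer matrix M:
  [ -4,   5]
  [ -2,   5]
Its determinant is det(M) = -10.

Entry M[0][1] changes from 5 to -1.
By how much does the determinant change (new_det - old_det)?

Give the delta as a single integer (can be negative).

Answer: -12

Derivation:
Cofactor C_01 = 2
Entry delta = -1 - 5 = -6
Det delta = entry_delta * cofactor = -6 * 2 = -12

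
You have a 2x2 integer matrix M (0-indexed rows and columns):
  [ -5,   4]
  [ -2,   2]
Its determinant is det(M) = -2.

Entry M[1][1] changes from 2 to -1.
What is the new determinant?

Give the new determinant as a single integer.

det is linear in row 1: changing M[1][1] by delta changes det by delta * cofactor(1,1).
Cofactor C_11 = (-1)^(1+1) * minor(1,1) = -5
Entry delta = -1 - 2 = -3
Det delta = -3 * -5 = 15
New det = -2 + 15 = 13

Answer: 13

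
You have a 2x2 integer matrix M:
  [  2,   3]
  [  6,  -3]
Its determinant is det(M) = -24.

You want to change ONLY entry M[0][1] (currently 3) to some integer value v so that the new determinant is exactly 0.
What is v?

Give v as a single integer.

det is linear in entry M[0][1]: det = old_det + (v - 3) * C_01
Cofactor C_01 = -6
Want det = 0: -24 + (v - 3) * -6 = 0
  (v - 3) = 24 / -6 = -4
  v = 3 + (-4) = -1

Answer: -1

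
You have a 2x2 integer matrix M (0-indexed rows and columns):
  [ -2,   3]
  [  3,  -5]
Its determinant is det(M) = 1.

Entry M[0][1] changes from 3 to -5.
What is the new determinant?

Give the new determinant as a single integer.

det is linear in row 0: changing M[0][1] by delta changes det by delta * cofactor(0,1).
Cofactor C_01 = (-1)^(0+1) * minor(0,1) = -3
Entry delta = -5 - 3 = -8
Det delta = -8 * -3 = 24
New det = 1 + 24 = 25

Answer: 25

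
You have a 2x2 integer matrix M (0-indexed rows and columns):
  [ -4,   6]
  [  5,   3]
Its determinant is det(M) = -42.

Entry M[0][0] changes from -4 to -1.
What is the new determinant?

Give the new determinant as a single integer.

det is linear in row 0: changing M[0][0] by delta changes det by delta * cofactor(0,0).
Cofactor C_00 = (-1)^(0+0) * minor(0,0) = 3
Entry delta = -1 - -4 = 3
Det delta = 3 * 3 = 9
New det = -42 + 9 = -33

Answer: -33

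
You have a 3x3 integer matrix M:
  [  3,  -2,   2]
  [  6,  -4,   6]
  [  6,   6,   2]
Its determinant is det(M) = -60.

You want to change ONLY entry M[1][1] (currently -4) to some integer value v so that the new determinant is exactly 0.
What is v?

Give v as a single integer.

Answer: -14

Derivation:
det is linear in entry M[1][1]: det = old_det + (v - -4) * C_11
Cofactor C_11 = -6
Want det = 0: -60 + (v - -4) * -6 = 0
  (v - -4) = 60 / -6 = -10
  v = -4 + (-10) = -14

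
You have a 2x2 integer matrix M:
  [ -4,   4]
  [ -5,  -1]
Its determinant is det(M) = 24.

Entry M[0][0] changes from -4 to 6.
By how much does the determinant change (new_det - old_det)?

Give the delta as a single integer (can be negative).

Cofactor C_00 = -1
Entry delta = 6 - -4 = 10
Det delta = entry_delta * cofactor = 10 * -1 = -10

Answer: -10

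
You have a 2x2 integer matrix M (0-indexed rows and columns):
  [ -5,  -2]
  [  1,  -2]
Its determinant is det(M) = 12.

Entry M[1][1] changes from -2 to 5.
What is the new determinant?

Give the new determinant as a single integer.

det is linear in row 1: changing M[1][1] by delta changes det by delta * cofactor(1,1).
Cofactor C_11 = (-1)^(1+1) * minor(1,1) = -5
Entry delta = 5 - -2 = 7
Det delta = 7 * -5 = -35
New det = 12 + -35 = -23

Answer: -23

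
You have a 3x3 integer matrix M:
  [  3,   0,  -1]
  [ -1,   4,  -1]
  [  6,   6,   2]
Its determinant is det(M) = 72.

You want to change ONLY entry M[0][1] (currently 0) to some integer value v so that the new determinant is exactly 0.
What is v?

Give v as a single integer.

det is linear in entry M[0][1]: det = old_det + (v - 0) * C_01
Cofactor C_01 = -4
Want det = 0: 72 + (v - 0) * -4 = 0
  (v - 0) = -72 / -4 = 18
  v = 0 + (18) = 18

Answer: 18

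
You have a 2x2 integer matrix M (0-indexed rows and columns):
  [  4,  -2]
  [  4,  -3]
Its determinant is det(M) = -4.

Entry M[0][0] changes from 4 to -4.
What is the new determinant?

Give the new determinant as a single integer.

Answer: 20

Derivation:
det is linear in row 0: changing M[0][0] by delta changes det by delta * cofactor(0,0).
Cofactor C_00 = (-1)^(0+0) * minor(0,0) = -3
Entry delta = -4 - 4 = -8
Det delta = -8 * -3 = 24
New det = -4 + 24 = 20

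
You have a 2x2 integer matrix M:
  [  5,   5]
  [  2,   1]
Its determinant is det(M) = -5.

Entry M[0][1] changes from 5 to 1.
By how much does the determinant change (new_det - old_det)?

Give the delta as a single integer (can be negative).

Answer: 8

Derivation:
Cofactor C_01 = -2
Entry delta = 1 - 5 = -4
Det delta = entry_delta * cofactor = -4 * -2 = 8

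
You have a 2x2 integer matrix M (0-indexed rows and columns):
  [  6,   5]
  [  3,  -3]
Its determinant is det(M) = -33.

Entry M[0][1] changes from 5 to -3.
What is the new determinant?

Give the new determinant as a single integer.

det is linear in row 0: changing M[0][1] by delta changes det by delta * cofactor(0,1).
Cofactor C_01 = (-1)^(0+1) * minor(0,1) = -3
Entry delta = -3 - 5 = -8
Det delta = -8 * -3 = 24
New det = -33 + 24 = -9

Answer: -9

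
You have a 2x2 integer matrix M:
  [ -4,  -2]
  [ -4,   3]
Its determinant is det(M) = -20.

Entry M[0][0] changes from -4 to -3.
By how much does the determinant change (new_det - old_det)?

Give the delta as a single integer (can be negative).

Answer: 3

Derivation:
Cofactor C_00 = 3
Entry delta = -3 - -4 = 1
Det delta = entry_delta * cofactor = 1 * 3 = 3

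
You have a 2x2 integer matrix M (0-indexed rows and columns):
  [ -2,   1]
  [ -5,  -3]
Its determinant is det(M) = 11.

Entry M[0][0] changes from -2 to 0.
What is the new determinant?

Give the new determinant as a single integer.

Answer: 5

Derivation:
det is linear in row 0: changing M[0][0] by delta changes det by delta * cofactor(0,0).
Cofactor C_00 = (-1)^(0+0) * minor(0,0) = -3
Entry delta = 0 - -2 = 2
Det delta = 2 * -3 = -6
New det = 11 + -6 = 5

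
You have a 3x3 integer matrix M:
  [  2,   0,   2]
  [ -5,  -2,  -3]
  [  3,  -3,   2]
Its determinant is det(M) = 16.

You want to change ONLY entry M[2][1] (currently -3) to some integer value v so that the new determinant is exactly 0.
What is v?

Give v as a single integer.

Answer: 1

Derivation:
det is linear in entry M[2][1]: det = old_det + (v - -3) * C_21
Cofactor C_21 = -4
Want det = 0: 16 + (v - -3) * -4 = 0
  (v - -3) = -16 / -4 = 4
  v = -3 + (4) = 1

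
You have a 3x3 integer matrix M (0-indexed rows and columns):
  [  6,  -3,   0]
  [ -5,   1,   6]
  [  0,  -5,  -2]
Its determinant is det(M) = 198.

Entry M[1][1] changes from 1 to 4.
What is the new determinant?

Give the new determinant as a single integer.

det is linear in row 1: changing M[1][1] by delta changes det by delta * cofactor(1,1).
Cofactor C_11 = (-1)^(1+1) * minor(1,1) = -12
Entry delta = 4 - 1 = 3
Det delta = 3 * -12 = -36
New det = 198 + -36 = 162

Answer: 162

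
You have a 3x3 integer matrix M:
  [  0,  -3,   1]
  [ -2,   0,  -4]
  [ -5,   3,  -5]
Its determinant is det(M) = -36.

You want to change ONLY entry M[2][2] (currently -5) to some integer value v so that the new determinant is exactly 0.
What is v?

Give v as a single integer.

Answer: -11

Derivation:
det is linear in entry M[2][2]: det = old_det + (v - -5) * C_22
Cofactor C_22 = -6
Want det = 0: -36 + (v - -5) * -6 = 0
  (v - -5) = 36 / -6 = -6
  v = -5 + (-6) = -11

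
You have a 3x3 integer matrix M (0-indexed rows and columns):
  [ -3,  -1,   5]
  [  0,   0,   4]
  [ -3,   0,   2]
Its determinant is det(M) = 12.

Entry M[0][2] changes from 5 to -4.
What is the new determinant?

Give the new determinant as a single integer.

det is linear in row 0: changing M[0][2] by delta changes det by delta * cofactor(0,2).
Cofactor C_02 = (-1)^(0+2) * minor(0,2) = 0
Entry delta = -4 - 5 = -9
Det delta = -9 * 0 = 0
New det = 12 + 0 = 12

Answer: 12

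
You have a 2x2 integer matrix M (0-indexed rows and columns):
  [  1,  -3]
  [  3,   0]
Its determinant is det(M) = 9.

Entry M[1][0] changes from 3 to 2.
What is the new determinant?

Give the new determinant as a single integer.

Answer: 6

Derivation:
det is linear in row 1: changing M[1][0] by delta changes det by delta * cofactor(1,0).
Cofactor C_10 = (-1)^(1+0) * minor(1,0) = 3
Entry delta = 2 - 3 = -1
Det delta = -1 * 3 = -3
New det = 9 + -3 = 6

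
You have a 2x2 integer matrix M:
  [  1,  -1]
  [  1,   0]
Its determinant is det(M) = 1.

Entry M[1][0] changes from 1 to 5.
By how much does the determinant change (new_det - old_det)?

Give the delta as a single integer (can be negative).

Cofactor C_10 = 1
Entry delta = 5 - 1 = 4
Det delta = entry_delta * cofactor = 4 * 1 = 4

Answer: 4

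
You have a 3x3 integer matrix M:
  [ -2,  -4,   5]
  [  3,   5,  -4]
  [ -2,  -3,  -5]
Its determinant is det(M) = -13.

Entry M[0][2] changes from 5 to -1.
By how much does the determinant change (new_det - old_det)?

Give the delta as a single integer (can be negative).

Cofactor C_02 = 1
Entry delta = -1 - 5 = -6
Det delta = entry_delta * cofactor = -6 * 1 = -6

Answer: -6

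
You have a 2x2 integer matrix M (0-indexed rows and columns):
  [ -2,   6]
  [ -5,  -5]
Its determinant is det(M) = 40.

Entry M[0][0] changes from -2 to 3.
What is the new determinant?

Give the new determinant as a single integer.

Answer: 15

Derivation:
det is linear in row 0: changing M[0][0] by delta changes det by delta * cofactor(0,0).
Cofactor C_00 = (-1)^(0+0) * minor(0,0) = -5
Entry delta = 3 - -2 = 5
Det delta = 5 * -5 = -25
New det = 40 + -25 = 15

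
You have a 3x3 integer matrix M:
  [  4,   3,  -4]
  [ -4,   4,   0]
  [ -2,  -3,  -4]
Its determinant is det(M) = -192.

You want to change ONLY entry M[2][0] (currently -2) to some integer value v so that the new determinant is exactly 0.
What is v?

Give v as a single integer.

det is linear in entry M[2][0]: det = old_det + (v - -2) * C_20
Cofactor C_20 = 16
Want det = 0: -192 + (v - -2) * 16 = 0
  (v - -2) = 192 / 16 = 12
  v = -2 + (12) = 10

Answer: 10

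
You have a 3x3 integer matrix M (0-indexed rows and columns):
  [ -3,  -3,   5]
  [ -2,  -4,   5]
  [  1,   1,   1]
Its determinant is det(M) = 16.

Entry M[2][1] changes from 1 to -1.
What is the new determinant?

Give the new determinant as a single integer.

Answer: 6

Derivation:
det is linear in row 2: changing M[2][1] by delta changes det by delta * cofactor(2,1).
Cofactor C_21 = (-1)^(2+1) * minor(2,1) = 5
Entry delta = -1 - 1 = -2
Det delta = -2 * 5 = -10
New det = 16 + -10 = 6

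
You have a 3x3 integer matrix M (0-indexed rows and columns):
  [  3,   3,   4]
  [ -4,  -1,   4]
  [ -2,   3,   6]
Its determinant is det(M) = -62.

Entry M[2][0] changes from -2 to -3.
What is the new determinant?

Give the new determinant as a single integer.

det is linear in row 2: changing M[2][0] by delta changes det by delta * cofactor(2,0).
Cofactor C_20 = (-1)^(2+0) * minor(2,0) = 16
Entry delta = -3 - -2 = -1
Det delta = -1 * 16 = -16
New det = -62 + -16 = -78

Answer: -78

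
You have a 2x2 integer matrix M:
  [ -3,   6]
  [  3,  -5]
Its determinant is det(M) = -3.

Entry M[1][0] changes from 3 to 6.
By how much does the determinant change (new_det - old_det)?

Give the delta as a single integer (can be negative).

Cofactor C_10 = -6
Entry delta = 6 - 3 = 3
Det delta = entry_delta * cofactor = 3 * -6 = -18

Answer: -18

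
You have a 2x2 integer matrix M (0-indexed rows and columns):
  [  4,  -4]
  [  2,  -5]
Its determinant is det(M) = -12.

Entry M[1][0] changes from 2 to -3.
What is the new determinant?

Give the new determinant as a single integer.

det is linear in row 1: changing M[1][0] by delta changes det by delta * cofactor(1,0).
Cofactor C_10 = (-1)^(1+0) * minor(1,0) = 4
Entry delta = -3 - 2 = -5
Det delta = -5 * 4 = -20
New det = -12 + -20 = -32

Answer: -32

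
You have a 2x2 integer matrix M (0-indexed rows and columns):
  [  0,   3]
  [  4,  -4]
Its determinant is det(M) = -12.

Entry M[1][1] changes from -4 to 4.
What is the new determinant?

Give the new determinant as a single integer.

det is linear in row 1: changing M[1][1] by delta changes det by delta * cofactor(1,1).
Cofactor C_11 = (-1)^(1+1) * minor(1,1) = 0
Entry delta = 4 - -4 = 8
Det delta = 8 * 0 = 0
New det = -12 + 0 = -12

Answer: -12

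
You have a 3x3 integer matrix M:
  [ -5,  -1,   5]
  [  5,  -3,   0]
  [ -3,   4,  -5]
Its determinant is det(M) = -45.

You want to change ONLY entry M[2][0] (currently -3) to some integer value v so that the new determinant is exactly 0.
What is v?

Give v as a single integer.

Answer: 0

Derivation:
det is linear in entry M[2][0]: det = old_det + (v - -3) * C_20
Cofactor C_20 = 15
Want det = 0: -45 + (v - -3) * 15 = 0
  (v - -3) = 45 / 15 = 3
  v = -3 + (3) = 0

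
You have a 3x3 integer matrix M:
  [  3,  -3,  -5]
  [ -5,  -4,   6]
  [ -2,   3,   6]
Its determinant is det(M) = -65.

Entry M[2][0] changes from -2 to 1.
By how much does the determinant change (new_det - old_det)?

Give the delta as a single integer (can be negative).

Answer: -114

Derivation:
Cofactor C_20 = -38
Entry delta = 1 - -2 = 3
Det delta = entry_delta * cofactor = 3 * -38 = -114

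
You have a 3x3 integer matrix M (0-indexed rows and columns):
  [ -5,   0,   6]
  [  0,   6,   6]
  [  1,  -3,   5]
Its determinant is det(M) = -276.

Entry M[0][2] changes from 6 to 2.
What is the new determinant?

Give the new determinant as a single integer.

Answer: -252

Derivation:
det is linear in row 0: changing M[0][2] by delta changes det by delta * cofactor(0,2).
Cofactor C_02 = (-1)^(0+2) * minor(0,2) = -6
Entry delta = 2 - 6 = -4
Det delta = -4 * -6 = 24
New det = -276 + 24 = -252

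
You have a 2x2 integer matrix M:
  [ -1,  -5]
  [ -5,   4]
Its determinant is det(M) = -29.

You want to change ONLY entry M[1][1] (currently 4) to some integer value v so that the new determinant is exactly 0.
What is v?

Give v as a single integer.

Answer: -25

Derivation:
det is linear in entry M[1][1]: det = old_det + (v - 4) * C_11
Cofactor C_11 = -1
Want det = 0: -29 + (v - 4) * -1 = 0
  (v - 4) = 29 / -1 = -29
  v = 4 + (-29) = -25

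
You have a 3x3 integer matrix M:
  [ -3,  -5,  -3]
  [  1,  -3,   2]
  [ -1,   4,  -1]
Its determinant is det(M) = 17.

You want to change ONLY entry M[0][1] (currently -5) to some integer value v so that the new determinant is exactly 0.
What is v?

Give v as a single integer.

det is linear in entry M[0][1]: det = old_det + (v - -5) * C_01
Cofactor C_01 = -1
Want det = 0: 17 + (v - -5) * -1 = 0
  (v - -5) = -17 / -1 = 17
  v = -5 + (17) = 12

Answer: 12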